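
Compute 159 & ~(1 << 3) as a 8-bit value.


159 & ~(1 << 3) = 151

151


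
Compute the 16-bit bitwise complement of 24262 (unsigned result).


~0b101111011000110 = 0b1010000100111001 = 41273 (16-bit unsigned)

41273


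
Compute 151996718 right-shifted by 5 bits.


0b1001000011110100100100101110 >> 5 = 0b10010000111101001001001 = 4749897

4749897


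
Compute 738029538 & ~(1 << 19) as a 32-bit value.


738029538 & ~(1 << 19) = 737505250

737505250


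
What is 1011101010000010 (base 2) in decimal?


1011101010000010 in decimal = 47746

47746


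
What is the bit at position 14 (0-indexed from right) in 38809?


0b1001011110011001, position 14 = 0

0


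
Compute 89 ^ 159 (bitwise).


0b1011001 ^ 0b10011111 = 0b11000110 = 198

198


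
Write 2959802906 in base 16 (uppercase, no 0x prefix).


2959802906 = B06B021A hex

B06B021A


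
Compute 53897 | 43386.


0b1101001010001001 | 0b1010100101111010 = 0b1111101111111011 = 64507

64507


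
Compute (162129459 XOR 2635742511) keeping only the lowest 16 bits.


Step 1: 162129459 ^ 2635742511 = 2494815004
Step 2: 2494815004 & 65535 = 56092

56092


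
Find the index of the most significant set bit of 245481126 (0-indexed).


0b1110101000011011111010100110. Highest set bit at position 27

27


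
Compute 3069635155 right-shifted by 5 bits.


0b10110110111101101110101001010011 >> 5 = 0b101101101111011011101010010 = 95926098

95926098


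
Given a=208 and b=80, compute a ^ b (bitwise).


208 ^ 80 = 128

128


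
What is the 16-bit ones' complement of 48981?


48981 ^ 65535 = 16554

16554


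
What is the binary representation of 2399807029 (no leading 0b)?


2399807029 = 10001111000010100010011000110101 in binary

10001111000010100010011000110101


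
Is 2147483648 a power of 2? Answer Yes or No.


0b10000000000000000000000000000000. Only one bit set => Yes

Yes


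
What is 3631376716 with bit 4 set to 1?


3631376716 | (1 << 4) = 3631376716 | 16 = 3631376732

3631376732


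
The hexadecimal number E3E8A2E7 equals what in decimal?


E3E8A2E7 hex = 3823674087 decimal

3823674087


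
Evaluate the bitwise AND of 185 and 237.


0b10111001 & 0b11101101 = 0b10101001 = 169

169


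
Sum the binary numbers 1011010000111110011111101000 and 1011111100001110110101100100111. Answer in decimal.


1011010000111110011111101000 + 1011111100001110110101100100111 = 1101010110010110101001100001111 = 1791709967

1791709967


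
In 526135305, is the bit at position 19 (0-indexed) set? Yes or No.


0b11111010111000011000000001001, bit 19 = 1. Yes

Yes


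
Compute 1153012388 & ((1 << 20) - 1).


1153012388 & 1048575 = 627364

627364


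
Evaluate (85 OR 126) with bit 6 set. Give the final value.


Step 1: 85 | 126 = 127
Step 2: 127 | (1 << 6) = 127 | 64 = 127

127


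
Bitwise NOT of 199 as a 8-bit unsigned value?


~0b11000111 = 0b111000 = 56 (8-bit unsigned)

56


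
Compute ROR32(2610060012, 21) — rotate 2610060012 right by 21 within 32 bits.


Rotate 0b10011011100100100101101011101100 right by 21 (32-bit) = 0b10010010110101110110010011011100 = 2463589596

2463589596


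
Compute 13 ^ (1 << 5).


13 ^ (1 << 5) = 13 ^ 32 = 45

45


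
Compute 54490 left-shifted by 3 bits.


0b1101010011011010 << 3 = 0b1101010011011010000 = 435920

435920


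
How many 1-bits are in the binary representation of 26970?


0b110100101011010 has 8 set bits

8


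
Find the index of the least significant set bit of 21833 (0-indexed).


0b101010101001001. Lowest set bit at position 0

0


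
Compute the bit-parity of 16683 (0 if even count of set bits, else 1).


0b100000100101011 has 6 ones => parity 0

0


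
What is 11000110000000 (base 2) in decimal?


11000110000000 in decimal = 12672

12672


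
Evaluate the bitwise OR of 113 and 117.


0b1110001 | 0b1110101 = 0b1110101 = 117

117


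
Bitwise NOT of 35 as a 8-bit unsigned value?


~0b100011 = 0b11011100 = 220 (8-bit unsigned)

220


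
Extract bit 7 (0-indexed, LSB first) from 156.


0b10011100, position 7 = 1

1


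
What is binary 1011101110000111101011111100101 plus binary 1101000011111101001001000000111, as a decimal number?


1011101110000111101011111100101 + 1101000011111101001001000000111 = 11000110010000100110100111101100 = 3326241260

3326241260


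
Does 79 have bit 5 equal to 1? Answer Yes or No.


0b1001111, bit 5 = 0. No

No


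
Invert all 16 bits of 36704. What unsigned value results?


36704 ^ 65535 = 28831

28831


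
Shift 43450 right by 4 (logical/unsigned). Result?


0b1010100110111010 >> 4 = 0b101010011011 = 2715

2715


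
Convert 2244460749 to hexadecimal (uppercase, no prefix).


2244460749 = 85C7C0CD hex

85C7C0CD


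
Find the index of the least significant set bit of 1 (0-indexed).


0b1. Lowest set bit at position 0

0


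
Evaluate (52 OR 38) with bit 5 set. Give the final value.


Step 1: 52 | 38 = 54
Step 2: 54 | (1 << 5) = 54 | 32 = 54

54


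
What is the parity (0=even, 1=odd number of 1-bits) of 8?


0b1000 has 1 ones => parity 1

1


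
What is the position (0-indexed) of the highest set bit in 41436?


0b1010000111011100. Highest set bit at position 15

15


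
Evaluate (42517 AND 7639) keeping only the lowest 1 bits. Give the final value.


Step 1: 42517 & 7639 = 1045
Step 2: 1045 & 1 = 1

1


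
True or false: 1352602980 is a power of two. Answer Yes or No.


0b1010000100111110001010101100100. Multiple bits set => No

No


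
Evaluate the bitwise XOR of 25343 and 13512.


0b110001011111111 ^ 0b11010011001000 = 0b101011000110111 = 22071

22071


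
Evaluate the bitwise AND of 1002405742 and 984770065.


0b111011101111110111111101101110 & 0b111010101100100110011000010001 = 0b111010101100100110011000000000 = 984770048

984770048


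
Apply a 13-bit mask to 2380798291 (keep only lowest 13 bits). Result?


2380798291 & 8191 = 6483

6483


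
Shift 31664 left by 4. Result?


0b111101110110000 << 4 = 0b1111011101100000000 = 506624

506624


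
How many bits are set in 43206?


0b1010100011000110 has 7 set bits

7


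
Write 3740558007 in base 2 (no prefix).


3740558007 = 11011110111101000110001010110111 in binary

11011110111101000110001010110111


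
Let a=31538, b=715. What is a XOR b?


31538 ^ 715 = 31225

31225


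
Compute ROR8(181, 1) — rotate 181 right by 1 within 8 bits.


Rotate 0b10110101 right by 1 (8-bit) = 0b11011010 = 218

218


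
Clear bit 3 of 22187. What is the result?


22187 & ~(1 << 3) = 22179

22179


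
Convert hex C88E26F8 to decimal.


C88E26F8 hex = 3364759288 decimal

3364759288


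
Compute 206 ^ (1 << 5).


206 ^ (1 << 5) = 206 ^ 32 = 238

238


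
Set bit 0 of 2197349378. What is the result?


2197349378 | (1 << 0) = 2197349378 | 1 = 2197349379

2197349379


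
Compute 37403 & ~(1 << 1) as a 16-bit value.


37403 & ~(1 << 1) = 37401

37401


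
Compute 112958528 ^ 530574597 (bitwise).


0b110101110111001110001000000 ^ 0b11111100111111110110100000101 = 0b11001001001000111000101000101 = 421818693

421818693


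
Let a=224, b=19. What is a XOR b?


224 ^ 19 = 243

243


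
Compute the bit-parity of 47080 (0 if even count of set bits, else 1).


0b1011011111101000 has 10 ones => parity 0

0


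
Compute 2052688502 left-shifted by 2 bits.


0b1111010010110011000101001110110 << 2 = 0b111101001011001100010100111011000 = 8210754008

8210754008


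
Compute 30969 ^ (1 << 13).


30969 ^ (1 << 13) = 30969 ^ 8192 = 22777

22777


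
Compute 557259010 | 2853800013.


0b100001001101110001100100000010 | 0b10101010000110011000100001001101 = 0b10101011001111111001100101001111 = 2873071951

2873071951


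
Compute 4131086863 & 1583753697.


0b11110110001110110110001000001111 & 0b1011110011001100010100111100001 = 0b1010110001000100010000000000001 = 1445076993

1445076993


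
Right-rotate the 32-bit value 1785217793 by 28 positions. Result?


Rotate 0b1101010011010000100001100000001 right by 28 (32-bit) = 0b10100110100001000011000000010110 = 2793680918

2793680918


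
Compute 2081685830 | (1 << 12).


2081685830 | (1 << 12) = 2081685830 | 4096 = 2081689926

2081689926


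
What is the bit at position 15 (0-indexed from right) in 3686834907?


0b11011011110000001010001011011011, position 15 = 1

1


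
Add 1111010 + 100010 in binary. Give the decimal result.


1111010 + 100010 = 10011100 = 156

156


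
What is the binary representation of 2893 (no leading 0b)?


2893 = 101101001101 in binary

101101001101


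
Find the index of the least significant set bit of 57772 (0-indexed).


0b1110000110101100. Lowest set bit at position 2

2


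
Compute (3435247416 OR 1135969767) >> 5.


Step 1: 3435247416 | 1135969767 = 3488987135
Step 2: 3488987135 >> 5 = 109030847

109030847


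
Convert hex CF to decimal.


CF hex = 207 decimal

207


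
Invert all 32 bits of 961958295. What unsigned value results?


961958295 ^ 4294967295 = 3333009000

3333009000


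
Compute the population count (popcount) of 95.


0b1011111 has 6 set bits

6


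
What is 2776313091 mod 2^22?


2776313091 & 4194303 = 3878147

3878147


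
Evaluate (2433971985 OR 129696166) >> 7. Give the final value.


Step 1: 2433971985 | 129696166 = 2545645495
Step 2: 2545645495 >> 7 = 19887855

19887855


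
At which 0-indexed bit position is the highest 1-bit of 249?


0b11111001. Highest set bit at position 7

7


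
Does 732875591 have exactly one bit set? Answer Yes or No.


0b101011101011101100101101000111. Multiple bits set => No

No


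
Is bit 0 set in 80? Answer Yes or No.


0b1010000, bit 0 = 0. No

No


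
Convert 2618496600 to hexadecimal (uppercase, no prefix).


2618496600 = 9C131658 hex

9C131658


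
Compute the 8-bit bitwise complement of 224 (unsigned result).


~0b11100000 = 0b11111 = 31 (8-bit unsigned)

31


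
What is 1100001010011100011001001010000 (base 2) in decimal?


1100001010011100011001001010000 in decimal = 1632514640

1632514640


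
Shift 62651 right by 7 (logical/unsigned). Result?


0b1111010010111011 >> 7 = 0b111101001 = 489

489


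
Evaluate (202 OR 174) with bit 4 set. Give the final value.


Step 1: 202 | 174 = 238
Step 2: 238 | (1 << 4) = 238 | 16 = 254

254


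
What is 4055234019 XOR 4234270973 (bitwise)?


0b11110001101101011111010111100011 ^ 0b11111100011000011101100011111101 = 0b1101110101000010110100011110 = 232008990

232008990


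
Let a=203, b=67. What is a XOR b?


203 ^ 67 = 136

136


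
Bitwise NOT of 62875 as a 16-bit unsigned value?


~0b1111010110011011 = 0b101001100100 = 2660 (16-bit unsigned)

2660


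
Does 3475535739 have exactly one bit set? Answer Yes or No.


0b11001111001010000111011101111011. Multiple bits set => No

No


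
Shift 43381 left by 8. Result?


0b1010100101110101 << 8 = 0b101010010111010100000000 = 11105536

11105536


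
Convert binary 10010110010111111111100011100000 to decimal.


10010110010111111111100011100000 in decimal = 2522872032

2522872032


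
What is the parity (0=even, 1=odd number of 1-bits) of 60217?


0b1110101100111001 has 10 ones => parity 0

0


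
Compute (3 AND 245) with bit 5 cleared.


Step 1: 3 & 245 = 1
Step 2: 1 & ~(1 << 5) = 1

1


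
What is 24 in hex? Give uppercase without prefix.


24 = 18 hex

18


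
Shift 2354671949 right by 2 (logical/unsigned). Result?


0b10001100010110010111000101001101 >> 2 = 0b100011000101100101110001010011 = 588667987

588667987


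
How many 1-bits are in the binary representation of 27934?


0b110110100011110 has 9 set bits

9


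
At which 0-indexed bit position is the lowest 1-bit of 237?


0b11101101. Lowest set bit at position 0

0


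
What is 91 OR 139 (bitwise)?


0b1011011 | 0b10001011 = 0b11011011 = 219

219


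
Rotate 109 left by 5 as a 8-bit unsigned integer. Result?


Rotate 0b1101101 left by 5 (8-bit) = 0b10101101 = 173

173


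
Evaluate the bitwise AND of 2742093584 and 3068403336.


0b10100011011100010000011100010000 & 0b10110110111001000001111010001000 = 0b10100010011000000000011000000000 = 2724201984

2724201984


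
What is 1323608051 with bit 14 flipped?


1323608051 ^ (1 << 14) = 1323608051 ^ 16384 = 1323624435

1323624435


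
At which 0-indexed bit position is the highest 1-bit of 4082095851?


0b11110011010011111101011011101011. Highest set bit at position 31

31


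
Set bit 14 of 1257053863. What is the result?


1257053863 | (1 << 14) = 1257053863 | 16384 = 1257070247

1257070247


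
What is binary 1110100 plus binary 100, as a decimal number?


1110100 + 100 = 1111000 = 120

120


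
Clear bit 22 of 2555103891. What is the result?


2555103891 & ~(1 << 22) = 2550909587

2550909587


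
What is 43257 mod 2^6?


43257 & 63 = 57

57


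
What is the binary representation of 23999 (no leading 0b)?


23999 = 101110110111111 in binary

101110110111111


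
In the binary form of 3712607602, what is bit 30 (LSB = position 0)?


0b11011101010010011110010101110010, position 30 = 1

1


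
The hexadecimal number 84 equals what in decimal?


84 hex = 132 decimal

132


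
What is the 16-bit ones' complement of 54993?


54993 ^ 65535 = 10542

10542


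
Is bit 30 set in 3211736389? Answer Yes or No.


0b10111111011011110011010101000101, bit 30 = 0. No

No


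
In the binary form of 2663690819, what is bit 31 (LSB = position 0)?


0b10011110110001001011001001000011, position 31 = 1

1


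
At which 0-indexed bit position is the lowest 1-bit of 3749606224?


0b11011111011111100111001101010000. Lowest set bit at position 4

4


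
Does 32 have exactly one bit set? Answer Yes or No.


0b100000. Only one bit set => Yes

Yes


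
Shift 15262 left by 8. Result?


0b11101110011110 << 8 = 0b1110111001111000000000 = 3907072

3907072


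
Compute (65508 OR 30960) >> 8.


Step 1: 65508 | 30960 = 65524
Step 2: 65524 >> 8 = 255

255


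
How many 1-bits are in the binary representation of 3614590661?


0b11010111011100100100011011000101 has 17 set bits

17


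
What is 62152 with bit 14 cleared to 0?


62152 & ~(1 << 14) = 45768

45768


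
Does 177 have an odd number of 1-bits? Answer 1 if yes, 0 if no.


0b10110001 has 4 ones => parity 0

0


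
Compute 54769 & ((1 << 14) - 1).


54769 & 16383 = 5617

5617


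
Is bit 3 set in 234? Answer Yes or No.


0b11101010, bit 3 = 1. Yes

Yes


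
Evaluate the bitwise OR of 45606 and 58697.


0b1011001000100110 | 0b1110010101001001 = 0b1111011101101111 = 63343

63343


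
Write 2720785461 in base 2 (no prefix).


2720785461 = 10100010001010111110010000110101 in binary

10100010001010111110010000110101


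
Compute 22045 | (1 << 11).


22045 | (1 << 11) = 22045 | 2048 = 24093

24093


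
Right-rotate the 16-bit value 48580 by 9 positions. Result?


Rotate 0b1011110111000100 right by 9 (16-bit) = 0b1110001001011110 = 57950

57950


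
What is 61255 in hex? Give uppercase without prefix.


61255 = EF47 hex

EF47


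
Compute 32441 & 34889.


0b111111010111001 & 0b1000100001001001 = 0b100000001001 = 2057

2057


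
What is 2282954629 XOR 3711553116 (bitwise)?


0b10001000000100110001111110000101 ^ 0b11011101001110011100111001011100 = 0b1010101001010101101000111011001 = 1428869593

1428869593


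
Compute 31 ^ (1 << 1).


31 ^ (1 << 1) = 31 ^ 2 = 29

29


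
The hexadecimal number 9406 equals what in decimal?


9406 hex = 37894 decimal

37894


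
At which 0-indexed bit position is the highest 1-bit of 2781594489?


0b10100101110010111100001101111001. Highest set bit at position 31

31


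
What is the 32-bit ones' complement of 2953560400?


2953560400 ^ 4294967295 = 1341406895

1341406895


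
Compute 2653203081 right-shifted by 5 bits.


0b10011110001001001010101010001001 >> 5 = 0b100111100010010010101010100 = 82912596

82912596


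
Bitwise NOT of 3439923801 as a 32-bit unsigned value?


~0b11001101000010010001001001011001 = 0b110010111101101110110110100110 = 855043494 (32-bit unsigned)

855043494


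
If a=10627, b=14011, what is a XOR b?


10627 ^ 14011 = 7992

7992


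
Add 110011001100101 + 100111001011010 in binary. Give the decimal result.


110011001100101 + 100111001011010 = 1011010010111111 = 46271

46271


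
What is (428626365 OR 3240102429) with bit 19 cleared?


Step 1: 428626365 | 3240102429 = 3651951549
Step 2: 3651951549 & ~(1 << 19) = 3651427261

3651427261


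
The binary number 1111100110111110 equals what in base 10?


1111100110111110 in decimal = 63934

63934


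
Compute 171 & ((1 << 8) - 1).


171 & 255 = 171

171


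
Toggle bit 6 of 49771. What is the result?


49771 ^ (1 << 6) = 49771 ^ 64 = 49707

49707


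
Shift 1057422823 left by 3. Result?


0b111111000001101111110111100111 << 3 = 0b111111000001101111110111100111000 = 8459382584

8459382584


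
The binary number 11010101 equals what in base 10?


11010101 in decimal = 213

213


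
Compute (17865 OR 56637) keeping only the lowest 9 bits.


Step 1: 17865 | 56637 = 56829
Step 2: 56829 & 511 = 509

509


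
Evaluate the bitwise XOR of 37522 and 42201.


0b1001001010010010 ^ 0b1010010011011001 = 0b11011001001011 = 13899

13899


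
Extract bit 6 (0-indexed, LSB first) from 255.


0b11111111, position 6 = 1

1


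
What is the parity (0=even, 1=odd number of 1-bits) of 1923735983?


0b1110010101010011110000110101111 has 18 ones => parity 0

0


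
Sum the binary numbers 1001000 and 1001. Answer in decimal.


1001000 + 1001 = 1010001 = 81

81


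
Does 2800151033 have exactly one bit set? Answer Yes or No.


0b10100110111001101110100111111001. Multiple bits set => No

No


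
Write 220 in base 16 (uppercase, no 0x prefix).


220 = DC hex

DC


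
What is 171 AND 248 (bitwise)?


0b10101011 & 0b11111000 = 0b10101000 = 168

168


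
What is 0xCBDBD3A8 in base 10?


CBDBD3A8 hex = 3420181416 decimal

3420181416


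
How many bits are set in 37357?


0b1001000111101101 has 9 set bits

9


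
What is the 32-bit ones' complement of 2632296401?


2632296401 ^ 4294967295 = 1662670894

1662670894


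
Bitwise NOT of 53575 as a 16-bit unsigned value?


~0b1101000101000111 = 0b10111010111000 = 11960 (16-bit unsigned)

11960


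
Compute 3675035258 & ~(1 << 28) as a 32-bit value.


3675035258 & ~(1 << 28) = 3406599802

3406599802


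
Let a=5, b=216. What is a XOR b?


5 ^ 216 = 221

221


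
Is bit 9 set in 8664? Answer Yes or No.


0b10000111011000, bit 9 = 0. No

No


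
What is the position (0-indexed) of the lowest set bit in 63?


0b111111. Lowest set bit at position 0

0


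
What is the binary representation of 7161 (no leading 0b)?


7161 = 1101111111001 in binary

1101111111001


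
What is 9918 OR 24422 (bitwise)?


0b10011010111110 | 0b101111101100110 = 0b111111111111110 = 32766

32766


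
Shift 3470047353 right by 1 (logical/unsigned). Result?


0b11001110110101001011100001111001 >> 1 = 0b1100111011010100101110000111100 = 1735023676

1735023676


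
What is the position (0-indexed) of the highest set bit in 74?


0b1001010. Highest set bit at position 6

6


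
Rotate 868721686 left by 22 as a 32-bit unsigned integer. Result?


Rotate 0b110011110001111010010000010110 left by 22 (32-bit) = 0b101100011001111000111101001 = 93123049

93123049


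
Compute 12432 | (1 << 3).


12432 | (1 << 3) = 12432 | 8 = 12440

12440


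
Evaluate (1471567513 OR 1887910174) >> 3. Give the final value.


Step 1: 1471567513 | 1887910174 = 2008514463
Step 2: 2008514463 >> 3 = 251064307

251064307


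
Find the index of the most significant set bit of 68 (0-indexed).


0b1000100. Highest set bit at position 6

6


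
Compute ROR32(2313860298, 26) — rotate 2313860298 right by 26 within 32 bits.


Rotate 0b10001001111010101011010011001010 right by 26 (32-bit) = 0b1111010101011010011001010100010 = 2058171042

2058171042


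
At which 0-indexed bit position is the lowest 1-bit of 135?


0b10000111. Lowest set bit at position 0

0


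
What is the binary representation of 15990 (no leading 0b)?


15990 = 11111001110110 in binary

11111001110110


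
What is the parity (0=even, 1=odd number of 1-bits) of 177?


0b10110001 has 4 ones => parity 0

0


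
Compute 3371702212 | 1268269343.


0b11001000111110000001011111000100 | 0b1001011100110000100000100011111 = 0b11001011111110000101011111011111 = 3422050271

3422050271


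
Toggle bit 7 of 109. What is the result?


109 ^ (1 << 7) = 109 ^ 128 = 237

237


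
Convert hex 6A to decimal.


6A hex = 106 decimal

106


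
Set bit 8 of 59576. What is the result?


59576 | (1 << 8) = 59576 | 256 = 59832

59832


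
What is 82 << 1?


0b1010010 << 1 = 0b10100100 = 164

164


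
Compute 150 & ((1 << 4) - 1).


150 & 15 = 6

6


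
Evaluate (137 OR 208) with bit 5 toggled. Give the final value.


Step 1: 137 | 208 = 217
Step 2: 217 ^ (1 << 5) = 217 ^ 32 = 249

249


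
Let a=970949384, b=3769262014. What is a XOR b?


970949384 ^ 3769262014 = 3648380086

3648380086


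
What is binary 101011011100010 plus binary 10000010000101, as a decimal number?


101011011100010 + 10000010000101 = 111011101100111 = 30567

30567


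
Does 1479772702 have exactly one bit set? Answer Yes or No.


0b1011000001100111000101000011110. Multiple bits set => No

No


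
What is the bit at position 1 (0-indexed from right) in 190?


0b10111110, position 1 = 1

1


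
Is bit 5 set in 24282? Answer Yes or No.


0b101111011011010, bit 5 = 0. No

No


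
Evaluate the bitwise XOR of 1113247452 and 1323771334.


0b1000010010110101100111011011100 ^ 0b1001110111001110010010111000110 = 0b1100101111011110101100011010 = 213773082

213773082


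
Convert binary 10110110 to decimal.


10110110 in decimal = 182

182


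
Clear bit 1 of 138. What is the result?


138 & ~(1 << 1) = 136

136


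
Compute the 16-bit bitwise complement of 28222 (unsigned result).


~0b110111000111110 = 0b1001000111000001 = 37313 (16-bit unsigned)

37313


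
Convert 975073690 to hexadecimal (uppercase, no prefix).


975073690 = 3A1E719A hex

3A1E719A


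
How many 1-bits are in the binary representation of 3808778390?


0b11100011000001010101100010010110 has 14 set bits

14


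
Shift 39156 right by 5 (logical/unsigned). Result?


0b1001100011110100 >> 5 = 0b10011000111 = 1223

1223


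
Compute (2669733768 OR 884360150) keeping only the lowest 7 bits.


Step 1: 2669733768 | 884360150 = 3216435166
Step 2: 3216435166 & 127 = 94

94


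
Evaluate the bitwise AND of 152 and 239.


0b10011000 & 0b11101111 = 0b10001000 = 136

136


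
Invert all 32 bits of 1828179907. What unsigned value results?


1828179907 ^ 4294967295 = 2466787388

2466787388


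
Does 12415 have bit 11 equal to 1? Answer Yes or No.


0b11000001111111, bit 11 = 0. No

No


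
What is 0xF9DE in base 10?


F9DE hex = 63966 decimal

63966


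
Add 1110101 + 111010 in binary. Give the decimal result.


1110101 + 111010 = 10101111 = 175

175


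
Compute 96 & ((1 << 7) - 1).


96 & 127 = 96

96


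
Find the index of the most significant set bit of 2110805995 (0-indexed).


0b1111101110100000101011111101011. Highest set bit at position 30

30


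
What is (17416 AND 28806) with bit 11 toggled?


Step 1: 17416 & 28806 = 16384
Step 2: 16384 ^ (1 << 11) = 16384 ^ 2048 = 18432

18432


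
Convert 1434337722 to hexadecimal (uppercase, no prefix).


1434337722 = 557E41BA hex

557E41BA


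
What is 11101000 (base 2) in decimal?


11101000 in decimal = 232

232


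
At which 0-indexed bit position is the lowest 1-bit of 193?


0b11000001. Lowest set bit at position 0

0


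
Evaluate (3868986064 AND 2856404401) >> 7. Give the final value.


Step 1: 3868986064 & 2856404401 = 2717909136
Step 2: 2717909136 >> 7 = 21233665

21233665


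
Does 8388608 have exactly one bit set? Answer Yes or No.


0b100000000000000000000000. Only one bit set => Yes

Yes


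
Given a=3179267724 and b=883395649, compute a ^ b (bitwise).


3179267724 ^ 883395649 = 2312653517

2312653517


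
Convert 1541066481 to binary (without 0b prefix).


1541066481 = 1011011110110101100111011110001 in binary

1011011110110101100111011110001


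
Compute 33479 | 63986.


0b1000001011000111 | 0b1111100111110010 = 0b1111101111110111 = 64503

64503


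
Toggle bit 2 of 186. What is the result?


186 ^ (1 << 2) = 186 ^ 4 = 190

190


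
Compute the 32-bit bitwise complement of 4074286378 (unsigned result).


~0b11110010110110001010110100101010 = 0b1101001001110101001011010101 = 220680917 (32-bit unsigned)

220680917


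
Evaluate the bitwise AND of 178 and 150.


0b10110010 & 0b10010110 = 0b10010010 = 146

146


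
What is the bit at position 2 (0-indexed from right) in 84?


0b1010100, position 2 = 1

1


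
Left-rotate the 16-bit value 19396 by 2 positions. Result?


Rotate 0b100101111000100 left by 2 (16-bit) = 0b10111100010001 = 12049

12049


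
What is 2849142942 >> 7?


0b10101001110100100111100010011110 >> 7 = 0b1010100111010010011110001 = 22258929

22258929


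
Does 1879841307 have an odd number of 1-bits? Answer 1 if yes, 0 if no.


0b1110000000011000001101000011011 has 12 ones => parity 0

0


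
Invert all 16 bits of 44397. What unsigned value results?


44397 ^ 65535 = 21138

21138


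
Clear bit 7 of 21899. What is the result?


21899 & ~(1 << 7) = 21771

21771


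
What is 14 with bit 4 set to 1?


14 | (1 << 4) = 14 | 16 = 30

30


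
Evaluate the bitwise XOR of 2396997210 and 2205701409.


0b10001110110111110100011001011010 ^ 0b10000011011110000101010100100001 = 0b1101101001110001001101111011 = 229053307

229053307


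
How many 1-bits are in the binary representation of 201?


0b11001001 has 4 set bits

4


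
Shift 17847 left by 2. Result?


0b100010110110111 << 2 = 0b10001011011011100 = 71388

71388


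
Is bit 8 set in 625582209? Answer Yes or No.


0b100101010010011010000010000001, bit 8 = 0. No

No


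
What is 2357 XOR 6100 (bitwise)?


0b100100110101 ^ 0b1011111010100 = 0b1111011100001 = 7905

7905


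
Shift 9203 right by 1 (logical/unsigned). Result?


0b10001111110011 >> 1 = 0b1000111111001 = 4601

4601


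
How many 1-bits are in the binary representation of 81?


0b1010001 has 3 set bits

3


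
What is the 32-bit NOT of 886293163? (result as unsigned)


~0b110100110100111100001010101011 = 0b11001011001011000011110101010100 = 3408674132 (32-bit unsigned)

3408674132


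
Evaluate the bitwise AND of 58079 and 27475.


0b1110001011011111 & 0b110101101010011 = 0b110001001010011 = 25171

25171


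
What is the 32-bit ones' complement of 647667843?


647667843 ^ 4294967295 = 3647299452

3647299452


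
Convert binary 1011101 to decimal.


1011101 in decimal = 93

93


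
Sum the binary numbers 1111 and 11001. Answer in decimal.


1111 + 11001 = 101000 = 40

40


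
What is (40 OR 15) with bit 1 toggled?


Step 1: 40 | 15 = 47
Step 2: 47 ^ (1 << 1) = 47 ^ 2 = 45

45


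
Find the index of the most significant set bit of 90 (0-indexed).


0b1011010. Highest set bit at position 6

6


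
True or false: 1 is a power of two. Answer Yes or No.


0b1. Only one bit set => Yes

Yes


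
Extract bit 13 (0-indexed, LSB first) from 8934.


0b10001011100110, position 13 = 1

1


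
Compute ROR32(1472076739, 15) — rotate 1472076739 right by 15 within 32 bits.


Rotate 0b1010111101111100001101111000011 right by 15 (32-bit) = 0b110111100001101010111101111100 = 931573628

931573628


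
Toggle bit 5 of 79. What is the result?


79 ^ (1 << 5) = 79 ^ 32 = 111

111


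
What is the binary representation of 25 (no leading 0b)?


25 = 11001 in binary

11001


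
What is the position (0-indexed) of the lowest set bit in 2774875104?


0b10100101011001010011101111100000. Lowest set bit at position 5

5


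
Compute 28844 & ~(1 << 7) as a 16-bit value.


28844 & ~(1 << 7) = 28716

28716


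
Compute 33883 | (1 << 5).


33883 | (1 << 5) = 33883 | 32 = 33915

33915


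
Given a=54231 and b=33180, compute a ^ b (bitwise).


54231 ^ 33180 = 21067

21067


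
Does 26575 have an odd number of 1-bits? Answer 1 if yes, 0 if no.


0b110011111001111 has 11 ones => parity 1

1


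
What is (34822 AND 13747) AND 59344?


Step 1: 34822 & 13747 = 2
Step 2: 2 & 59344 = 0

0


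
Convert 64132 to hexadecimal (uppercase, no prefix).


64132 = FA84 hex

FA84


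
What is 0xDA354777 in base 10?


DA354777 hex = 3660924791 decimal

3660924791


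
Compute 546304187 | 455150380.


0b100000100011111111000010111011 | 0b11011001000010000101100101100 = 0b111011101011111111101110111111 = 1001388991

1001388991


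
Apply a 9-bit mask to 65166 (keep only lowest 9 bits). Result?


65166 & 511 = 142

142


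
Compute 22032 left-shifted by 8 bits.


0b101011000010000 << 8 = 0b10101100001000000000000 = 5640192

5640192


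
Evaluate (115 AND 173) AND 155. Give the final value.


Step 1: 115 & 173 = 33
Step 2: 33 & 155 = 1

1


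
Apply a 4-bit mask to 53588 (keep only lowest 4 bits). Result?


53588 & 15 = 4

4


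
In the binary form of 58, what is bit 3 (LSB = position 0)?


0b111010, position 3 = 1

1


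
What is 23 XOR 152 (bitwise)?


0b10111 ^ 0b10011000 = 0b10001111 = 143

143


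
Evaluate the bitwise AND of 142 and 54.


0b10001110 & 0b110110 = 0b110 = 6

6


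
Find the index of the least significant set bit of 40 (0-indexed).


0b101000. Lowest set bit at position 3

3


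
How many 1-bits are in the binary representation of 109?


0b1101101 has 5 set bits

5


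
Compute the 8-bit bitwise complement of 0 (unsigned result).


~0b0 = 0b11111111 = 255 (8-bit unsigned)

255


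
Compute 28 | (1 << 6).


28 | (1 << 6) = 28 | 64 = 92

92


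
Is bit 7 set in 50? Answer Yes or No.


0b110010, bit 7 = 0. No

No


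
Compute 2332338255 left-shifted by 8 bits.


0b10001011000001001010100001001111 << 8 = 0b1000101100000100101010000100111100000000 = 597078593280

597078593280


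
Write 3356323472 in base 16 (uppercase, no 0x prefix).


3356323472 = C80D6E90 hex

C80D6E90


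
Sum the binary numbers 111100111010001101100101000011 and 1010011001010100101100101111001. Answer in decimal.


111100111010001101100101000011 + 1010011001010100101100101111001 = 10010000000100110011001010111100 = 2417177276

2417177276


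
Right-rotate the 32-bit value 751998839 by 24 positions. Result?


Rotate 0b101100110100101001011101110111 right by 24 (32-bit) = 0b11010010100101110111011100101100 = 3533141804

3533141804


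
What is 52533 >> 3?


0b1100110100110101 >> 3 = 0b1100110100110 = 6566

6566


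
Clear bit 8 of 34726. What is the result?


34726 & ~(1 << 8) = 34470

34470


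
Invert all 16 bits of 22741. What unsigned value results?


22741 ^ 65535 = 42794

42794


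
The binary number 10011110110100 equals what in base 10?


10011110110100 in decimal = 10164

10164


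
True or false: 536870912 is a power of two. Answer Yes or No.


0b100000000000000000000000000000. Only one bit set => Yes

Yes


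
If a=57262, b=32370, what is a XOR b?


57262 ^ 32370 = 41436

41436


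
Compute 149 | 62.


0b10010101 | 0b111110 = 0b10111111 = 191

191


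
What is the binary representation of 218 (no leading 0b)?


218 = 11011010 in binary

11011010


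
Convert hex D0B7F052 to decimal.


D0B7F052 hex = 3501715538 decimal

3501715538


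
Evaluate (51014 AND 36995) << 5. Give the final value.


Step 1: 51014 & 36995 = 32770
Step 2: 32770 << 5 = 1048640

1048640


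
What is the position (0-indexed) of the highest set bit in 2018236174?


0b1111000010010111101011100001110. Highest set bit at position 30

30


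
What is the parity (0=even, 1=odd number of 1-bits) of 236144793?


0b1110000100110100100010011001 has 12 ones => parity 0

0


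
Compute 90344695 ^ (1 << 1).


90344695 ^ (1 << 1) = 90344695 ^ 2 = 90344693

90344693


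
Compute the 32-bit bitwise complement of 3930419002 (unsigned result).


~0b11101010010001010110111100111010 = 0b10101101110101001000011000101 = 364548293 (32-bit unsigned)

364548293


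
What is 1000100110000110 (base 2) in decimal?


1000100110000110 in decimal = 35206

35206


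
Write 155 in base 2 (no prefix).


155 = 10011011 in binary

10011011


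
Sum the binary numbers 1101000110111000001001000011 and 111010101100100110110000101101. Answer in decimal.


1101000110111000001001000011 + 111010101100100110110000101101 = 1000111110011011110111001110000 = 1204678256

1204678256


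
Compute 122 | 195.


0b1111010 | 0b11000011 = 0b11111011 = 251

251


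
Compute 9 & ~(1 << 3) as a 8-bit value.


9 & ~(1 << 3) = 1

1


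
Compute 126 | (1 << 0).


126 | (1 << 0) = 126 | 1 = 127

127


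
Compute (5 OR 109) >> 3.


Step 1: 5 | 109 = 109
Step 2: 109 >> 3 = 13

13


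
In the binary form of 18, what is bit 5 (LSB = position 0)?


0b10010, position 5 = 0

0


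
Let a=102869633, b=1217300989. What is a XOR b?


102869633 ^ 1217300989 = 1320100732

1320100732


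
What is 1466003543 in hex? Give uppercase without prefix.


1466003543 = 57617057 hex

57617057


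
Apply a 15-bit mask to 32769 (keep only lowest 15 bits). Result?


32769 & 32767 = 1

1


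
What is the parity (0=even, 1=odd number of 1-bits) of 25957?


0b110010101100101 has 8 ones => parity 0

0


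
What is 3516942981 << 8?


0b11010001101000000100101010000101 << 8 = 0b1101000110100000010010101000010100000000 = 900337403136

900337403136


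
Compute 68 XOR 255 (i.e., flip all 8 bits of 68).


68 ^ 255 = 187

187


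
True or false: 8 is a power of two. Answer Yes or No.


0b1000. Only one bit set => Yes

Yes


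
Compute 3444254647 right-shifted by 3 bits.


0b11001101010010110010011110110111 >> 3 = 0b11001101010010110010011110110 = 430531830

430531830


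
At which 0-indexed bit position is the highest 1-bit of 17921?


0b100011000000001. Highest set bit at position 14

14


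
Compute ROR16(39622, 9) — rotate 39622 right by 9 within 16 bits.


Rotate 0b1001101011000110 right by 9 (16-bit) = 0b110001101001101 = 25421

25421


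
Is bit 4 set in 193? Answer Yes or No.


0b11000001, bit 4 = 0. No

No


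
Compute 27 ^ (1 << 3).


27 ^ (1 << 3) = 27 ^ 8 = 19

19


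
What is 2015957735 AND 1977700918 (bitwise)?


0b1111000001010010001001011100111 & 0b1110101111000010101001000110110 = 0b1110000001000010001001000100110 = 1881215526

1881215526


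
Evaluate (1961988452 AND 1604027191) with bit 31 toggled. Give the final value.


Step 1: 1961988452 & 1604027191 = 1418821924
Step 2: 1418821924 ^ (1 << 31) = 1418821924 ^ 2147483648 = 3566305572

3566305572


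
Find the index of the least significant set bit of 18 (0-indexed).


0b10010. Lowest set bit at position 1

1


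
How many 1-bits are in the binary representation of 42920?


0b1010011110101000 has 8 set bits

8


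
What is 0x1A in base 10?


1A hex = 26 decimal

26


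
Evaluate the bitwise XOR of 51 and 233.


0b110011 ^ 0b11101001 = 0b11011010 = 218

218


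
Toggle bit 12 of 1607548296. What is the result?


1607548296 ^ (1 << 12) = 1607548296 ^ 4096 = 1607544200

1607544200


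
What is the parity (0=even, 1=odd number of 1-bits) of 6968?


0b1101100111000 has 7 ones => parity 1

1


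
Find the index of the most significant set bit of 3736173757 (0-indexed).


0b11011110101100010111110010111101. Highest set bit at position 31

31


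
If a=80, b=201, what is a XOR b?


80 ^ 201 = 153

153


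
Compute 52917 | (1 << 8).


52917 | (1 << 8) = 52917 | 256 = 53173

53173


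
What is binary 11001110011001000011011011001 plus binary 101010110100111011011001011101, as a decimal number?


11001110011001000011011011001 + 101010110100111011011001011101 = 1000100101000000011110100110110 = 1151352118

1151352118


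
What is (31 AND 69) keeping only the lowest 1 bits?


Step 1: 31 & 69 = 5
Step 2: 5 & 1 = 1

1


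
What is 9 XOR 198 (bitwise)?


0b1001 ^ 0b11000110 = 0b11001111 = 207

207


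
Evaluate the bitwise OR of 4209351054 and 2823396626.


0b11111010111001011001100110001110 | 0b10101000010010011001110100010010 = 0b11111010111011011001110110011110 = 4209876382

4209876382


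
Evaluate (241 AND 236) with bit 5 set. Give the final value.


Step 1: 241 & 236 = 224
Step 2: 224 | (1 << 5) = 224 | 32 = 224

224


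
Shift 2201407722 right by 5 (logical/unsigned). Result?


0b10000011001101101101000011101010 >> 5 = 0b100000110011011011010000111 = 68793991

68793991


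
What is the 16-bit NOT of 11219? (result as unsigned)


~0b10101111010011 = 0b1101010000101100 = 54316 (16-bit unsigned)

54316


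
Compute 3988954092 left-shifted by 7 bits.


0b11101101110000101001101111101100 << 7 = 0b111011011100001010011011111011000000000 = 510586123776

510586123776


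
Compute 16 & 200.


0b10000 & 0b11001000 = 0b0 = 0

0


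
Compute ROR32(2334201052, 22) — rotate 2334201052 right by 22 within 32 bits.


Rotate 0b10001011001000010001010011011100 right by 22 (32-bit) = 0b10000100010100110111001000101100 = 2220061228

2220061228


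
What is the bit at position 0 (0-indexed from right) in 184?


0b10111000, position 0 = 0

0


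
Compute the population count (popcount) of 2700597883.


0b10100000111101111101101001111011 has 20 set bits

20


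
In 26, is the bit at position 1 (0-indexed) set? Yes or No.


0b11010, bit 1 = 1. Yes

Yes


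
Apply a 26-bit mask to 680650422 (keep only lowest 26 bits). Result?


680650422 & 67108863 = 9561782

9561782


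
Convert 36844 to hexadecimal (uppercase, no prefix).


36844 = 8FEC hex

8FEC


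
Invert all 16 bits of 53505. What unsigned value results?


53505 ^ 65535 = 12030

12030


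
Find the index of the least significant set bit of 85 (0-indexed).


0b1010101. Lowest set bit at position 0

0


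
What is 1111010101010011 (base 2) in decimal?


1111010101010011 in decimal = 62803

62803
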